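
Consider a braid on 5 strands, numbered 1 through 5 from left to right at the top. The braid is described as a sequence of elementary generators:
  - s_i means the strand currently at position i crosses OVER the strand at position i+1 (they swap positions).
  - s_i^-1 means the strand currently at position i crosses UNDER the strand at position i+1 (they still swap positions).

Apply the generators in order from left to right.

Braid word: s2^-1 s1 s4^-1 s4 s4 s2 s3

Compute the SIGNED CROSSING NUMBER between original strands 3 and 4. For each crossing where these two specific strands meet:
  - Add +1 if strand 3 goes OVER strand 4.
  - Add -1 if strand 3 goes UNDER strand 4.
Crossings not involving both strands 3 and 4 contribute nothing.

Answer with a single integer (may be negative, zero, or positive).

Answer: 0

Derivation:
Gen 1: crossing 2x3. Both 3&4? no. Sum: 0
Gen 2: crossing 1x3. Both 3&4? no. Sum: 0
Gen 3: crossing 4x5. Both 3&4? no. Sum: 0
Gen 4: crossing 5x4. Both 3&4? no. Sum: 0
Gen 5: crossing 4x5. Both 3&4? no. Sum: 0
Gen 6: crossing 1x2. Both 3&4? no. Sum: 0
Gen 7: crossing 1x5. Both 3&4? no. Sum: 0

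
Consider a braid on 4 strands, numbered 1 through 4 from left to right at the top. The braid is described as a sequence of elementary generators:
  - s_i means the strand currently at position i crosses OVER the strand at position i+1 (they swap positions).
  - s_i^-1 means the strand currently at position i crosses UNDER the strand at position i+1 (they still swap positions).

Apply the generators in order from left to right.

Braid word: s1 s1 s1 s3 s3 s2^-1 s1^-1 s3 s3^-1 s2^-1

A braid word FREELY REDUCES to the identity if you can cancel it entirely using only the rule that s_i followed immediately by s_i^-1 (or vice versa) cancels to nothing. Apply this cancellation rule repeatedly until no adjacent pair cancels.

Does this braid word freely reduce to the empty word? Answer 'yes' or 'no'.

Gen 1 (s1): push. Stack: [s1]
Gen 2 (s1): push. Stack: [s1 s1]
Gen 3 (s1): push. Stack: [s1 s1 s1]
Gen 4 (s3): push. Stack: [s1 s1 s1 s3]
Gen 5 (s3): push. Stack: [s1 s1 s1 s3 s3]
Gen 6 (s2^-1): push. Stack: [s1 s1 s1 s3 s3 s2^-1]
Gen 7 (s1^-1): push. Stack: [s1 s1 s1 s3 s3 s2^-1 s1^-1]
Gen 8 (s3): push. Stack: [s1 s1 s1 s3 s3 s2^-1 s1^-1 s3]
Gen 9 (s3^-1): cancels prior s3. Stack: [s1 s1 s1 s3 s3 s2^-1 s1^-1]
Gen 10 (s2^-1): push. Stack: [s1 s1 s1 s3 s3 s2^-1 s1^-1 s2^-1]
Reduced word: s1 s1 s1 s3 s3 s2^-1 s1^-1 s2^-1

Answer: no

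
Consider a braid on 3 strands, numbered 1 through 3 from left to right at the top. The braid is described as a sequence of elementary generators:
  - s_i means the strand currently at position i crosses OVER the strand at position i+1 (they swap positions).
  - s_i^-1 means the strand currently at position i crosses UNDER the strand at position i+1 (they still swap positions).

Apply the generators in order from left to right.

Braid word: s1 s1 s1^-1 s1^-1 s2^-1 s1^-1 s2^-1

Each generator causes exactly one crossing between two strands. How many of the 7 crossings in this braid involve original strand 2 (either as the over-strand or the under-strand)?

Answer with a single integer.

Answer: 6

Derivation:
Gen 1: crossing 1x2. Involves strand 2? yes. Count so far: 1
Gen 2: crossing 2x1. Involves strand 2? yes. Count so far: 2
Gen 3: crossing 1x2. Involves strand 2? yes. Count so far: 3
Gen 4: crossing 2x1. Involves strand 2? yes. Count so far: 4
Gen 5: crossing 2x3. Involves strand 2? yes. Count so far: 5
Gen 6: crossing 1x3. Involves strand 2? no. Count so far: 5
Gen 7: crossing 1x2. Involves strand 2? yes. Count so far: 6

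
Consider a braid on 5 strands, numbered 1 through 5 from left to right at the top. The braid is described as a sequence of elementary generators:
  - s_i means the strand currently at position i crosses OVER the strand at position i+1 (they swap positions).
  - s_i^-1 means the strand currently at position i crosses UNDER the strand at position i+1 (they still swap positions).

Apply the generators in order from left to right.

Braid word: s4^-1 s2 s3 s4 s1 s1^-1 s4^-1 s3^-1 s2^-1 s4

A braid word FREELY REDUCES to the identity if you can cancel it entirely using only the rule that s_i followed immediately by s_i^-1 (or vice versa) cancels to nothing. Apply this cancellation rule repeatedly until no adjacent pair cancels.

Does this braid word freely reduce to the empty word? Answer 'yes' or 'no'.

Gen 1 (s4^-1): push. Stack: [s4^-1]
Gen 2 (s2): push. Stack: [s4^-1 s2]
Gen 3 (s3): push. Stack: [s4^-1 s2 s3]
Gen 4 (s4): push. Stack: [s4^-1 s2 s3 s4]
Gen 5 (s1): push. Stack: [s4^-1 s2 s3 s4 s1]
Gen 6 (s1^-1): cancels prior s1. Stack: [s4^-1 s2 s3 s4]
Gen 7 (s4^-1): cancels prior s4. Stack: [s4^-1 s2 s3]
Gen 8 (s3^-1): cancels prior s3. Stack: [s4^-1 s2]
Gen 9 (s2^-1): cancels prior s2. Stack: [s4^-1]
Gen 10 (s4): cancels prior s4^-1. Stack: []
Reduced word: (empty)

Answer: yes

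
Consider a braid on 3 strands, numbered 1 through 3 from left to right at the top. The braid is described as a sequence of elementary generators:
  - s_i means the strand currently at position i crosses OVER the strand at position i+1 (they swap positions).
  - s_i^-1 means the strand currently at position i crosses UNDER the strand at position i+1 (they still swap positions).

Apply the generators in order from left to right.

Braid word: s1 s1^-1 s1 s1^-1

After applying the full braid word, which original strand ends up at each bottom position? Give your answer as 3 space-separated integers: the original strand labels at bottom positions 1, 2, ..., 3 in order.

Gen 1 (s1): strand 1 crosses over strand 2. Perm now: [2 1 3]
Gen 2 (s1^-1): strand 2 crosses under strand 1. Perm now: [1 2 3]
Gen 3 (s1): strand 1 crosses over strand 2. Perm now: [2 1 3]
Gen 4 (s1^-1): strand 2 crosses under strand 1. Perm now: [1 2 3]

Answer: 1 2 3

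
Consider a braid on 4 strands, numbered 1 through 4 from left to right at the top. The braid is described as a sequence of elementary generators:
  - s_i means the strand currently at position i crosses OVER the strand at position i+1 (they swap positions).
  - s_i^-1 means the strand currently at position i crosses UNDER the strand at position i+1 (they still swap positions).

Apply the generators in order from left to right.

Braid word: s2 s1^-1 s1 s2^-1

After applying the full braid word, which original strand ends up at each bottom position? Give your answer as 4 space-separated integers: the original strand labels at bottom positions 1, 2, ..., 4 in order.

Gen 1 (s2): strand 2 crosses over strand 3. Perm now: [1 3 2 4]
Gen 2 (s1^-1): strand 1 crosses under strand 3. Perm now: [3 1 2 4]
Gen 3 (s1): strand 3 crosses over strand 1. Perm now: [1 3 2 4]
Gen 4 (s2^-1): strand 3 crosses under strand 2. Perm now: [1 2 3 4]

Answer: 1 2 3 4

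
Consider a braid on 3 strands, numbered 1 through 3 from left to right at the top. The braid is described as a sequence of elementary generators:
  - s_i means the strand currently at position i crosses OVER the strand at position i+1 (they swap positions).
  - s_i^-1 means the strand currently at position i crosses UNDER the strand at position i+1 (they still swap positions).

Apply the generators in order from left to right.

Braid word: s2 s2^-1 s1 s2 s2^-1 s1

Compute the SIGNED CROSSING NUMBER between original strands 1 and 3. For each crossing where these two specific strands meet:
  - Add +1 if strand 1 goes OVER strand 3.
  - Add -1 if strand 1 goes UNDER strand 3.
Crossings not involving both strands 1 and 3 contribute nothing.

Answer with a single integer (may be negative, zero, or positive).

Answer: 2

Derivation:
Gen 1: crossing 2x3. Both 1&3? no. Sum: 0
Gen 2: crossing 3x2. Both 1&3? no. Sum: 0
Gen 3: crossing 1x2. Both 1&3? no. Sum: 0
Gen 4: 1 over 3. Both 1&3? yes. Contrib: +1. Sum: 1
Gen 5: 3 under 1. Both 1&3? yes. Contrib: +1. Sum: 2
Gen 6: crossing 2x1. Both 1&3? no. Sum: 2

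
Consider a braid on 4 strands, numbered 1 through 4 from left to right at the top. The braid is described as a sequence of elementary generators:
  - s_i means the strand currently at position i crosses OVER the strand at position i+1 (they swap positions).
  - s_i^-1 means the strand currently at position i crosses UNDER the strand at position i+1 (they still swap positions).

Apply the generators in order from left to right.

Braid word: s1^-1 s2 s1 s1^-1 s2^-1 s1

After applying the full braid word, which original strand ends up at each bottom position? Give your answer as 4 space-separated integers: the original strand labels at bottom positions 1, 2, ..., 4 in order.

Gen 1 (s1^-1): strand 1 crosses under strand 2. Perm now: [2 1 3 4]
Gen 2 (s2): strand 1 crosses over strand 3. Perm now: [2 3 1 4]
Gen 3 (s1): strand 2 crosses over strand 3. Perm now: [3 2 1 4]
Gen 4 (s1^-1): strand 3 crosses under strand 2. Perm now: [2 3 1 4]
Gen 5 (s2^-1): strand 3 crosses under strand 1. Perm now: [2 1 3 4]
Gen 6 (s1): strand 2 crosses over strand 1. Perm now: [1 2 3 4]

Answer: 1 2 3 4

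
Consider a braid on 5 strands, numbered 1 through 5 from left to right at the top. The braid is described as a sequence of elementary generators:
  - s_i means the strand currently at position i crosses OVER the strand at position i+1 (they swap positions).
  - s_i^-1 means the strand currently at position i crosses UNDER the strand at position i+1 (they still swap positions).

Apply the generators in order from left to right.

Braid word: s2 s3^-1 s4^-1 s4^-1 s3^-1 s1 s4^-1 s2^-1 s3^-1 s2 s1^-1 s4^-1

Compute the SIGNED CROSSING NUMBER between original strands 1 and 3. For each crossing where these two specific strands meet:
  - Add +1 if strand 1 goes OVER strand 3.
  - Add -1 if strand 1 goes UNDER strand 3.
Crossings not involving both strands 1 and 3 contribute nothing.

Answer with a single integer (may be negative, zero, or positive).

Answer: 1

Derivation:
Gen 1: crossing 2x3. Both 1&3? no. Sum: 0
Gen 2: crossing 2x4. Both 1&3? no. Sum: 0
Gen 3: crossing 2x5. Both 1&3? no. Sum: 0
Gen 4: crossing 5x2. Both 1&3? no. Sum: 0
Gen 5: crossing 4x2. Both 1&3? no. Sum: 0
Gen 6: 1 over 3. Both 1&3? yes. Contrib: +1. Sum: 1
Gen 7: crossing 4x5. Both 1&3? no. Sum: 1
Gen 8: crossing 1x2. Both 1&3? no. Sum: 1
Gen 9: crossing 1x5. Both 1&3? no. Sum: 1
Gen 10: crossing 2x5. Both 1&3? no. Sum: 1
Gen 11: crossing 3x5. Both 1&3? no. Sum: 1
Gen 12: crossing 1x4. Both 1&3? no. Sum: 1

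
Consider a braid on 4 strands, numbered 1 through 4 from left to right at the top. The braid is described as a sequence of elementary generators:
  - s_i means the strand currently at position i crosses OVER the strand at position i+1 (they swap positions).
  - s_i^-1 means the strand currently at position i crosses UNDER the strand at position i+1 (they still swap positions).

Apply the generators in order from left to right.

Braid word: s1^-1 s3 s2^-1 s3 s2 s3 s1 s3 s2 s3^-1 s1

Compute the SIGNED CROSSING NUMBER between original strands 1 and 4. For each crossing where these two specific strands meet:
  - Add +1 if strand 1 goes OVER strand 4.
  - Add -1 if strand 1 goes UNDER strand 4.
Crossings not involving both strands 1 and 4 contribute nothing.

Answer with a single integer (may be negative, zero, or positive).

Gen 1: crossing 1x2. Both 1&4? no. Sum: 0
Gen 2: crossing 3x4. Both 1&4? no. Sum: 0
Gen 3: 1 under 4. Both 1&4? yes. Contrib: -1. Sum: -1
Gen 4: crossing 1x3. Both 1&4? no. Sum: -1
Gen 5: crossing 4x3. Both 1&4? no. Sum: -1
Gen 6: 4 over 1. Both 1&4? yes. Contrib: -1. Sum: -2
Gen 7: crossing 2x3. Both 1&4? no. Sum: -2
Gen 8: 1 over 4. Both 1&4? yes. Contrib: +1. Sum: -1
Gen 9: crossing 2x4. Both 1&4? no. Sum: -1
Gen 10: crossing 2x1. Both 1&4? no. Sum: -1
Gen 11: crossing 3x4. Both 1&4? no. Sum: -1

Answer: -1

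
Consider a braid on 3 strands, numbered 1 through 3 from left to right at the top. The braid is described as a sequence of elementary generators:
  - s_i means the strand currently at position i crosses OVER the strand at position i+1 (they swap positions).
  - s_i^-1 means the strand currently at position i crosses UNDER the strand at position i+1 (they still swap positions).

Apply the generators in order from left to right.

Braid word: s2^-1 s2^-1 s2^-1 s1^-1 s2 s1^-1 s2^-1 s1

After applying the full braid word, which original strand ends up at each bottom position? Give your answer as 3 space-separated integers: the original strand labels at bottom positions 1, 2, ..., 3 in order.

Gen 1 (s2^-1): strand 2 crosses under strand 3. Perm now: [1 3 2]
Gen 2 (s2^-1): strand 3 crosses under strand 2. Perm now: [1 2 3]
Gen 3 (s2^-1): strand 2 crosses under strand 3. Perm now: [1 3 2]
Gen 4 (s1^-1): strand 1 crosses under strand 3. Perm now: [3 1 2]
Gen 5 (s2): strand 1 crosses over strand 2. Perm now: [3 2 1]
Gen 6 (s1^-1): strand 3 crosses under strand 2. Perm now: [2 3 1]
Gen 7 (s2^-1): strand 3 crosses under strand 1. Perm now: [2 1 3]
Gen 8 (s1): strand 2 crosses over strand 1. Perm now: [1 2 3]

Answer: 1 2 3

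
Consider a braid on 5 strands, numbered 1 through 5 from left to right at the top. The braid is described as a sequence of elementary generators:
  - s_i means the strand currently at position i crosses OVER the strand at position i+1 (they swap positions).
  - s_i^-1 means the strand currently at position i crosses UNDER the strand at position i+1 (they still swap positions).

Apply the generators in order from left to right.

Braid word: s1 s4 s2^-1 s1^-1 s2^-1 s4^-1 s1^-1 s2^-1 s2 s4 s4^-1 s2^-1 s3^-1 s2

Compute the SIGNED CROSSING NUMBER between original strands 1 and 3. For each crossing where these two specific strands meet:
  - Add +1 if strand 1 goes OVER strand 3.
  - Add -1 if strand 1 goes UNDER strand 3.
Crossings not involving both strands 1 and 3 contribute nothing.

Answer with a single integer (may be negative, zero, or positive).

Answer: 0

Derivation:
Gen 1: crossing 1x2. Both 1&3? no. Sum: 0
Gen 2: crossing 4x5. Both 1&3? no. Sum: 0
Gen 3: 1 under 3. Both 1&3? yes. Contrib: -1. Sum: -1
Gen 4: crossing 2x3. Both 1&3? no. Sum: -1
Gen 5: crossing 2x1. Both 1&3? no. Sum: -1
Gen 6: crossing 5x4. Both 1&3? no. Sum: -1
Gen 7: 3 under 1. Both 1&3? yes. Contrib: +1. Sum: 0
Gen 8: crossing 3x2. Both 1&3? no. Sum: 0
Gen 9: crossing 2x3. Both 1&3? no. Sum: 0
Gen 10: crossing 4x5. Both 1&3? no. Sum: 0
Gen 11: crossing 5x4. Both 1&3? no. Sum: 0
Gen 12: crossing 3x2. Both 1&3? no. Sum: 0
Gen 13: crossing 3x4. Both 1&3? no. Sum: 0
Gen 14: crossing 2x4. Both 1&3? no. Sum: 0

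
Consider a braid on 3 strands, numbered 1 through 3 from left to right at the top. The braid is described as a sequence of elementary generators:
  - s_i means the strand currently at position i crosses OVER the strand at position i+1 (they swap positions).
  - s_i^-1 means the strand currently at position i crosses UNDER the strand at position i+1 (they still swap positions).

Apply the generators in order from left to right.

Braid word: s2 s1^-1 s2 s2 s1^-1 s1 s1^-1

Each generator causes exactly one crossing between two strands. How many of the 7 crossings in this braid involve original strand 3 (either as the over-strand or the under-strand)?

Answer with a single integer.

Gen 1: crossing 2x3. Involves strand 3? yes. Count so far: 1
Gen 2: crossing 1x3. Involves strand 3? yes. Count so far: 2
Gen 3: crossing 1x2. Involves strand 3? no. Count so far: 2
Gen 4: crossing 2x1. Involves strand 3? no. Count so far: 2
Gen 5: crossing 3x1. Involves strand 3? yes. Count so far: 3
Gen 6: crossing 1x3. Involves strand 3? yes. Count so far: 4
Gen 7: crossing 3x1. Involves strand 3? yes. Count so far: 5

Answer: 5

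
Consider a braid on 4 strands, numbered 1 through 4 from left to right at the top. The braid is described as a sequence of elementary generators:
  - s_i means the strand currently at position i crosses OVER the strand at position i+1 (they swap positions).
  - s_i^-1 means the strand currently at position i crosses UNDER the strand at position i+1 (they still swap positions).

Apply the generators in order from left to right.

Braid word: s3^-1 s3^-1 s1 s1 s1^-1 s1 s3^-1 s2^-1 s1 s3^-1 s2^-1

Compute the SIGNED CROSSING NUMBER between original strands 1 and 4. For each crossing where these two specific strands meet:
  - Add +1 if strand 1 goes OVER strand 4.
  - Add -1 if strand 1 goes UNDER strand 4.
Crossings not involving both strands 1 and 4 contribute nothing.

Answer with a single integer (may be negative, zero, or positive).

Gen 1: crossing 3x4. Both 1&4? no. Sum: 0
Gen 2: crossing 4x3. Both 1&4? no. Sum: 0
Gen 3: crossing 1x2. Both 1&4? no. Sum: 0
Gen 4: crossing 2x1. Both 1&4? no. Sum: 0
Gen 5: crossing 1x2. Both 1&4? no. Sum: 0
Gen 6: crossing 2x1. Both 1&4? no. Sum: 0
Gen 7: crossing 3x4. Both 1&4? no. Sum: 0
Gen 8: crossing 2x4. Both 1&4? no. Sum: 0
Gen 9: 1 over 4. Both 1&4? yes. Contrib: +1. Sum: 1
Gen 10: crossing 2x3. Both 1&4? no. Sum: 1
Gen 11: crossing 1x3. Both 1&4? no. Sum: 1

Answer: 1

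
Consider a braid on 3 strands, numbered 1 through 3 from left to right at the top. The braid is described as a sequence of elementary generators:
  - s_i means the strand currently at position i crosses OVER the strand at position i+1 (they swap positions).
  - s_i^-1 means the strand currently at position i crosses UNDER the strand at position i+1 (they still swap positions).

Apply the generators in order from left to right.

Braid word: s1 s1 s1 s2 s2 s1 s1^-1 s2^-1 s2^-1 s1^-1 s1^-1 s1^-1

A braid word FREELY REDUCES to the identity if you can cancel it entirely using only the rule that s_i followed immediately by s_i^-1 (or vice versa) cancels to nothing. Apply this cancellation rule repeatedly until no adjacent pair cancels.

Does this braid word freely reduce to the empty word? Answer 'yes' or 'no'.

Gen 1 (s1): push. Stack: [s1]
Gen 2 (s1): push. Stack: [s1 s1]
Gen 3 (s1): push. Stack: [s1 s1 s1]
Gen 4 (s2): push. Stack: [s1 s1 s1 s2]
Gen 5 (s2): push. Stack: [s1 s1 s1 s2 s2]
Gen 6 (s1): push. Stack: [s1 s1 s1 s2 s2 s1]
Gen 7 (s1^-1): cancels prior s1. Stack: [s1 s1 s1 s2 s2]
Gen 8 (s2^-1): cancels prior s2. Stack: [s1 s1 s1 s2]
Gen 9 (s2^-1): cancels prior s2. Stack: [s1 s1 s1]
Gen 10 (s1^-1): cancels prior s1. Stack: [s1 s1]
Gen 11 (s1^-1): cancels prior s1. Stack: [s1]
Gen 12 (s1^-1): cancels prior s1. Stack: []
Reduced word: (empty)

Answer: yes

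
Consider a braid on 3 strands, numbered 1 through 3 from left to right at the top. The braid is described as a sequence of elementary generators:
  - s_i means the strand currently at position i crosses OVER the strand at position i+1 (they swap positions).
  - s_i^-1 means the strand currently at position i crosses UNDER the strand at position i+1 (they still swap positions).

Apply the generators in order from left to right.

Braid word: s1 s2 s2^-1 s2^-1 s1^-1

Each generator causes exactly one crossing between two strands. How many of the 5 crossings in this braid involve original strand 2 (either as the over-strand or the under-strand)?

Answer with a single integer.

Gen 1: crossing 1x2. Involves strand 2? yes. Count so far: 1
Gen 2: crossing 1x3. Involves strand 2? no. Count so far: 1
Gen 3: crossing 3x1. Involves strand 2? no. Count so far: 1
Gen 4: crossing 1x3. Involves strand 2? no. Count so far: 1
Gen 5: crossing 2x3. Involves strand 2? yes. Count so far: 2

Answer: 2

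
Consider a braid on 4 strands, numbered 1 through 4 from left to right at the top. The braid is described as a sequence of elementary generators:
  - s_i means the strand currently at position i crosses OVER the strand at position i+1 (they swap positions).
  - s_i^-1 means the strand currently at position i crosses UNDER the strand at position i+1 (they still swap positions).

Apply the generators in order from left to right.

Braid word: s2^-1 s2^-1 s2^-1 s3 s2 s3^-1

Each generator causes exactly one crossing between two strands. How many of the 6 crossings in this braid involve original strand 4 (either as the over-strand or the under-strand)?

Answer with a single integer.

Answer: 2

Derivation:
Gen 1: crossing 2x3. Involves strand 4? no. Count so far: 0
Gen 2: crossing 3x2. Involves strand 4? no. Count so far: 0
Gen 3: crossing 2x3. Involves strand 4? no. Count so far: 0
Gen 4: crossing 2x4. Involves strand 4? yes. Count so far: 1
Gen 5: crossing 3x4. Involves strand 4? yes. Count so far: 2
Gen 6: crossing 3x2. Involves strand 4? no. Count so far: 2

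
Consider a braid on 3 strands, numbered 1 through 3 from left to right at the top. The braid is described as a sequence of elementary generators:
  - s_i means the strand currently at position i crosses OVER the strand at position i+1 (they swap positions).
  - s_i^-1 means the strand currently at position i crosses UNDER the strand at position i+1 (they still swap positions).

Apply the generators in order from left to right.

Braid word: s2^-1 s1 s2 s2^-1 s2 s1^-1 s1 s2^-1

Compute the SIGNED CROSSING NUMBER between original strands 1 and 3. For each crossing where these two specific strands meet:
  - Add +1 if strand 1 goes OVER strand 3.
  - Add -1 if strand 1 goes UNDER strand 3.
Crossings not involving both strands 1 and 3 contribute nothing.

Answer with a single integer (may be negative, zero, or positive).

Answer: 1

Derivation:
Gen 1: crossing 2x3. Both 1&3? no. Sum: 0
Gen 2: 1 over 3. Both 1&3? yes. Contrib: +1. Sum: 1
Gen 3: crossing 1x2. Both 1&3? no. Sum: 1
Gen 4: crossing 2x1. Both 1&3? no. Sum: 1
Gen 5: crossing 1x2. Both 1&3? no. Sum: 1
Gen 6: crossing 3x2. Both 1&3? no. Sum: 1
Gen 7: crossing 2x3. Both 1&3? no. Sum: 1
Gen 8: crossing 2x1. Both 1&3? no. Sum: 1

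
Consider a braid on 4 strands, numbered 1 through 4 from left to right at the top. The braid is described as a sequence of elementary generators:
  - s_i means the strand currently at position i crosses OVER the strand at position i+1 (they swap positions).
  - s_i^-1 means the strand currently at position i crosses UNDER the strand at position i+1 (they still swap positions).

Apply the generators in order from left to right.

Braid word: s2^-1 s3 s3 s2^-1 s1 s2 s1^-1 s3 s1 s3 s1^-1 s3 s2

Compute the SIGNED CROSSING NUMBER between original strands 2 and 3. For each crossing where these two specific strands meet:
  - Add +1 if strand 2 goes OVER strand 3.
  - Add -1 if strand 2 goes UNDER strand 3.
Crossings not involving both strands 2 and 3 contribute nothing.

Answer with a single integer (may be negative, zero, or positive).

Answer: -3

Derivation:
Gen 1: 2 under 3. Both 2&3? yes. Contrib: -1. Sum: -1
Gen 2: crossing 2x4. Both 2&3? no. Sum: -1
Gen 3: crossing 4x2. Both 2&3? no. Sum: -1
Gen 4: 3 under 2. Both 2&3? yes. Contrib: +1. Sum: 0
Gen 5: crossing 1x2. Both 2&3? no. Sum: 0
Gen 6: crossing 1x3. Both 2&3? no. Sum: 0
Gen 7: 2 under 3. Both 2&3? yes. Contrib: -1. Sum: -1
Gen 8: crossing 1x4. Both 2&3? no. Sum: -1
Gen 9: 3 over 2. Both 2&3? yes. Contrib: -1. Sum: -2
Gen 10: crossing 4x1. Both 2&3? no. Sum: -2
Gen 11: 2 under 3. Both 2&3? yes. Contrib: -1. Sum: -3
Gen 12: crossing 1x4. Both 2&3? no. Sum: -3
Gen 13: crossing 2x4. Both 2&3? no. Sum: -3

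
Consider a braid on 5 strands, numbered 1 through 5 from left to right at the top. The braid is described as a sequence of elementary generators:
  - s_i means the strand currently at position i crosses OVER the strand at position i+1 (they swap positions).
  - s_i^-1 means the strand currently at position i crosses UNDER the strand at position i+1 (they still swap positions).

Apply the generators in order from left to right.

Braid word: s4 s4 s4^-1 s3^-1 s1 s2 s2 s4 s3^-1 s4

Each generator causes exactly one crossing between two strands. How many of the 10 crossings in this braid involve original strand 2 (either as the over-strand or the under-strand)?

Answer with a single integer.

Gen 1: crossing 4x5. Involves strand 2? no. Count so far: 0
Gen 2: crossing 5x4. Involves strand 2? no. Count so far: 0
Gen 3: crossing 4x5. Involves strand 2? no. Count so far: 0
Gen 4: crossing 3x5. Involves strand 2? no. Count so far: 0
Gen 5: crossing 1x2. Involves strand 2? yes. Count so far: 1
Gen 6: crossing 1x5. Involves strand 2? no. Count so far: 1
Gen 7: crossing 5x1. Involves strand 2? no. Count so far: 1
Gen 8: crossing 3x4. Involves strand 2? no. Count so far: 1
Gen 9: crossing 5x4. Involves strand 2? no. Count so far: 1
Gen 10: crossing 5x3. Involves strand 2? no. Count so far: 1

Answer: 1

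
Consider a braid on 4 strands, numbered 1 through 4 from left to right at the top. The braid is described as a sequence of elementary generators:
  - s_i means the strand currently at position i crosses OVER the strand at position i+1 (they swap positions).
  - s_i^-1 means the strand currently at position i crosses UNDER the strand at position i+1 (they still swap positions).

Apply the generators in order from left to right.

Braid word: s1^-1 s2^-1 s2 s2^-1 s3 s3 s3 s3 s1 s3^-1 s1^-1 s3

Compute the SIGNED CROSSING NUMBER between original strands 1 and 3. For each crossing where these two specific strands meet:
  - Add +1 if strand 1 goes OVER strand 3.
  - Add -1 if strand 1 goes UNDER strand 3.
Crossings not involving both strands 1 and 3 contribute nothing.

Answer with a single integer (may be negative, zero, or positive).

Answer: -3

Derivation:
Gen 1: crossing 1x2. Both 1&3? no. Sum: 0
Gen 2: 1 under 3. Both 1&3? yes. Contrib: -1. Sum: -1
Gen 3: 3 over 1. Both 1&3? yes. Contrib: -1. Sum: -2
Gen 4: 1 under 3. Both 1&3? yes. Contrib: -1. Sum: -3
Gen 5: crossing 1x4. Both 1&3? no. Sum: -3
Gen 6: crossing 4x1. Both 1&3? no. Sum: -3
Gen 7: crossing 1x4. Both 1&3? no. Sum: -3
Gen 8: crossing 4x1. Both 1&3? no. Sum: -3
Gen 9: crossing 2x3. Both 1&3? no. Sum: -3
Gen 10: crossing 1x4. Both 1&3? no. Sum: -3
Gen 11: crossing 3x2. Both 1&3? no. Sum: -3
Gen 12: crossing 4x1. Both 1&3? no. Sum: -3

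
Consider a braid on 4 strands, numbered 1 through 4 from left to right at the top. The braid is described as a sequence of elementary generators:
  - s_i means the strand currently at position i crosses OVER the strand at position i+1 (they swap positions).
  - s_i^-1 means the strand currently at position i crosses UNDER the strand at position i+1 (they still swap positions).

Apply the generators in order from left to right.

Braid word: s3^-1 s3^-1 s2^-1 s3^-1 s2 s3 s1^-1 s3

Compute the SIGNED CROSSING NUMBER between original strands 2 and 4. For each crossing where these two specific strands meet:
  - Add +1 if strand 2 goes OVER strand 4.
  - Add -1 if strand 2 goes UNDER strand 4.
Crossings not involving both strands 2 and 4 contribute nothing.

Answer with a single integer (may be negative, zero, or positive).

Gen 1: crossing 3x4. Both 2&4? no. Sum: 0
Gen 2: crossing 4x3. Both 2&4? no. Sum: 0
Gen 3: crossing 2x3. Both 2&4? no. Sum: 0
Gen 4: 2 under 4. Both 2&4? yes. Contrib: -1. Sum: -1
Gen 5: crossing 3x4. Both 2&4? no. Sum: -1
Gen 6: crossing 3x2. Both 2&4? no. Sum: -1
Gen 7: crossing 1x4. Both 2&4? no. Sum: -1
Gen 8: crossing 2x3. Both 2&4? no. Sum: -1

Answer: -1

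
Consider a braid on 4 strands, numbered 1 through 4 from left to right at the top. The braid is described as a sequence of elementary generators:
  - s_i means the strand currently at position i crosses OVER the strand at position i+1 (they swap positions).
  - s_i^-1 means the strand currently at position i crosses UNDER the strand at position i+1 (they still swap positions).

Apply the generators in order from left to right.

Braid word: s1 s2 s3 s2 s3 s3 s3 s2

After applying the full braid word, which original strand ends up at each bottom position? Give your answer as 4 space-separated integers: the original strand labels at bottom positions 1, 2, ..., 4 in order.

Answer: 2 1 4 3

Derivation:
Gen 1 (s1): strand 1 crosses over strand 2. Perm now: [2 1 3 4]
Gen 2 (s2): strand 1 crosses over strand 3. Perm now: [2 3 1 4]
Gen 3 (s3): strand 1 crosses over strand 4. Perm now: [2 3 4 1]
Gen 4 (s2): strand 3 crosses over strand 4. Perm now: [2 4 3 1]
Gen 5 (s3): strand 3 crosses over strand 1. Perm now: [2 4 1 3]
Gen 6 (s3): strand 1 crosses over strand 3. Perm now: [2 4 3 1]
Gen 7 (s3): strand 3 crosses over strand 1. Perm now: [2 4 1 3]
Gen 8 (s2): strand 4 crosses over strand 1. Perm now: [2 1 4 3]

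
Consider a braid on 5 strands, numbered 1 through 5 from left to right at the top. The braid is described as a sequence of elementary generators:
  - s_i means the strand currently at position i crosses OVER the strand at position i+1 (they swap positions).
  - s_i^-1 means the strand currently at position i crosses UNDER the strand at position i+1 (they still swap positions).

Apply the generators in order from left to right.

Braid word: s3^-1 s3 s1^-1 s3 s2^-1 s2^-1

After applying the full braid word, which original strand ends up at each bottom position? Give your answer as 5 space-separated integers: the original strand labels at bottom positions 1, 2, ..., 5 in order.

Gen 1 (s3^-1): strand 3 crosses under strand 4. Perm now: [1 2 4 3 5]
Gen 2 (s3): strand 4 crosses over strand 3. Perm now: [1 2 3 4 5]
Gen 3 (s1^-1): strand 1 crosses under strand 2. Perm now: [2 1 3 4 5]
Gen 4 (s3): strand 3 crosses over strand 4. Perm now: [2 1 4 3 5]
Gen 5 (s2^-1): strand 1 crosses under strand 4. Perm now: [2 4 1 3 5]
Gen 6 (s2^-1): strand 4 crosses under strand 1. Perm now: [2 1 4 3 5]

Answer: 2 1 4 3 5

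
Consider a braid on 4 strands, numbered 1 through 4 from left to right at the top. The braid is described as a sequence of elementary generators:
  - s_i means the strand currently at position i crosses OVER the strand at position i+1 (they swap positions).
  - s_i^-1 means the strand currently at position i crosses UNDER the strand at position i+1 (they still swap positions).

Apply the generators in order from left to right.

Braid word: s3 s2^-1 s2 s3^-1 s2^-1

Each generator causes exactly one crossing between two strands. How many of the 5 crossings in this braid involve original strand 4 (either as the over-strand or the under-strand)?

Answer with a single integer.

Gen 1: crossing 3x4. Involves strand 4? yes. Count so far: 1
Gen 2: crossing 2x4. Involves strand 4? yes. Count so far: 2
Gen 3: crossing 4x2. Involves strand 4? yes. Count so far: 3
Gen 4: crossing 4x3. Involves strand 4? yes. Count so far: 4
Gen 5: crossing 2x3. Involves strand 4? no. Count so far: 4

Answer: 4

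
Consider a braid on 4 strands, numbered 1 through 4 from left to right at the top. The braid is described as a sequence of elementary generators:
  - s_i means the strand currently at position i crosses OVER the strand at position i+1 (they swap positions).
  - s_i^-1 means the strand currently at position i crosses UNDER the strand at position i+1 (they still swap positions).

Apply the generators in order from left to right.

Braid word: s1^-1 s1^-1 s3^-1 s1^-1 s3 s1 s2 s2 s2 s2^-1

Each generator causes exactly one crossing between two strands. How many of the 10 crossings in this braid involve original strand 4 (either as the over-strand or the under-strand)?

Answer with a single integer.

Answer: 2

Derivation:
Gen 1: crossing 1x2. Involves strand 4? no. Count so far: 0
Gen 2: crossing 2x1. Involves strand 4? no. Count so far: 0
Gen 3: crossing 3x4. Involves strand 4? yes. Count so far: 1
Gen 4: crossing 1x2. Involves strand 4? no. Count so far: 1
Gen 5: crossing 4x3. Involves strand 4? yes. Count so far: 2
Gen 6: crossing 2x1. Involves strand 4? no. Count so far: 2
Gen 7: crossing 2x3. Involves strand 4? no. Count so far: 2
Gen 8: crossing 3x2. Involves strand 4? no. Count so far: 2
Gen 9: crossing 2x3. Involves strand 4? no. Count so far: 2
Gen 10: crossing 3x2. Involves strand 4? no. Count so far: 2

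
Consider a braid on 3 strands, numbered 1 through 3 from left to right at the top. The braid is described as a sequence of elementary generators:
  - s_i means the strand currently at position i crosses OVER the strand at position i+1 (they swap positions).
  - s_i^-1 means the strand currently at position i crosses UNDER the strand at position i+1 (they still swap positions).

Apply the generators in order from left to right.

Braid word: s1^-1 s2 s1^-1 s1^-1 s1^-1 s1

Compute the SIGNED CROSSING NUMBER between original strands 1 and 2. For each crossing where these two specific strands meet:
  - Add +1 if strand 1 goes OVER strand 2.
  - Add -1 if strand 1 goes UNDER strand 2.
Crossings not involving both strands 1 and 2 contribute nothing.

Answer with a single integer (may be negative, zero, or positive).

Gen 1: 1 under 2. Both 1&2? yes. Contrib: -1. Sum: -1
Gen 2: crossing 1x3. Both 1&2? no. Sum: -1
Gen 3: crossing 2x3. Both 1&2? no. Sum: -1
Gen 4: crossing 3x2. Both 1&2? no. Sum: -1
Gen 5: crossing 2x3. Both 1&2? no. Sum: -1
Gen 6: crossing 3x2. Both 1&2? no. Sum: -1

Answer: -1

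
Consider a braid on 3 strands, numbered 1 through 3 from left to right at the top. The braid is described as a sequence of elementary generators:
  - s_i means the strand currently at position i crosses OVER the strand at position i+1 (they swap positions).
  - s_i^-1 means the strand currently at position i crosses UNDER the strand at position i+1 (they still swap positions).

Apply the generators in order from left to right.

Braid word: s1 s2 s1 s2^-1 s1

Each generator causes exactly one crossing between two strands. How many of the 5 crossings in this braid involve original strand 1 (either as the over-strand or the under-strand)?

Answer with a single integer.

Answer: 4

Derivation:
Gen 1: crossing 1x2. Involves strand 1? yes. Count so far: 1
Gen 2: crossing 1x3. Involves strand 1? yes. Count so far: 2
Gen 3: crossing 2x3. Involves strand 1? no. Count so far: 2
Gen 4: crossing 2x1. Involves strand 1? yes. Count so far: 3
Gen 5: crossing 3x1. Involves strand 1? yes. Count so far: 4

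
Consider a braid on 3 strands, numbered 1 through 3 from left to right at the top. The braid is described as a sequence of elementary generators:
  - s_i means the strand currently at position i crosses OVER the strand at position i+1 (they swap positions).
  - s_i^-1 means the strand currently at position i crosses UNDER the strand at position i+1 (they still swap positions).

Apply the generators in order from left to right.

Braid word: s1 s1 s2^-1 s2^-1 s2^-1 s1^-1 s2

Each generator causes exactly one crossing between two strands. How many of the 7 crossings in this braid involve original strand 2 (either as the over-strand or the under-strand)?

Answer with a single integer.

Answer: 6

Derivation:
Gen 1: crossing 1x2. Involves strand 2? yes. Count so far: 1
Gen 2: crossing 2x1. Involves strand 2? yes. Count so far: 2
Gen 3: crossing 2x3. Involves strand 2? yes. Count so far: 3
Gen 4: crossing 3x2. Involves strand 2? yes. Count so far: 4
Gen 5: crossing 2x3. Involves strand 2? yes. Count so far: 5
Gen 6: crossing 1x3. Involves strand 2? no. Count so far: 5
Gen 7: crossing 1x2. Involves strand 2? yes. Count so far: 6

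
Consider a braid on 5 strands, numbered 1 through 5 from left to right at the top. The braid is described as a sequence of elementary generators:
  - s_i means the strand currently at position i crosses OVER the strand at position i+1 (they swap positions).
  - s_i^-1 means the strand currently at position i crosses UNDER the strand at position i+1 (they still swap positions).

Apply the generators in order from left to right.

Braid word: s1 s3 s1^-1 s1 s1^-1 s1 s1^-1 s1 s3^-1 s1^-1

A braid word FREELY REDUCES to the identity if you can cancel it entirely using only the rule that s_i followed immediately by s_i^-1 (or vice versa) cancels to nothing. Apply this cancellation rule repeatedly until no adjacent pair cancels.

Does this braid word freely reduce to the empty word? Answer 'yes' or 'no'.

Answer: yes

Derivation:
Gen 1 (s1): push. Stack: [s1]
Gen 2 (s3): push. Stack: [s1 s3]
Gen 3 (s1^-1): push. Stack: [s1 s3 s1^-1]
Gen 4 (s1): cancels prior s1^-1. Stack: [s1 s3]
Gen 5 (s1^-1): push. Stack: [s1 s3 s1^-1]
Gen 6 (s1): cancels prior s1^-1. Stack: [s1 s3]
Gen 7 (s1^-1): push. Stack: [s1 s3 s1^-1]
Gen 8 (s1): cancels prior s1^-1. Stack: [s1 s3]
Gen 9 (s3^-1): cancels prior s3. Stack: [s1]
Gen 10 (s1^-1): cancels prior s1. Stack: []
Reduced word: (empty)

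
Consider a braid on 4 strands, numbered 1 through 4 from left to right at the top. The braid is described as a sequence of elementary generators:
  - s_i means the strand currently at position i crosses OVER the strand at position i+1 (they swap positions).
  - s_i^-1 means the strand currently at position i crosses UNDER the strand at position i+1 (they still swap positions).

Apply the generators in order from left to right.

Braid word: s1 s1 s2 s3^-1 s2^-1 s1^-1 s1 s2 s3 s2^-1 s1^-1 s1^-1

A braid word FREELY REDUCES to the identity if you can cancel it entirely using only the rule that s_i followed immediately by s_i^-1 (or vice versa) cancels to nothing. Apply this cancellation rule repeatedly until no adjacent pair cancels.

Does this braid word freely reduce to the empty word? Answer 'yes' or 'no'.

Answer: yes

Derivation:
Gen 1 (s1): push. Stack: [s1]
Gen 2 (s1): push. Stack: [s1 s1]
Gen 3 (s2): push. Stack: [s1 s1 s2]
Gen 4 (s3^-1): push. Stack: [s1 s1 s2 s3^-1]
Gen 5 (s2^-1): push. Stack: [s1 s1 s2 s3^-1 s2^-1]
Gen 6 (s1^-1): push. Stack: [s1 s1 s2 s3^-1 s2^-1 s1^-1]
Gen 7 (s1): cancels prior s1^-1. Stack: [s1 s1 s2 s3^-1 s2^-1]
Gen 8 (s2): cancels prior s2^-1. Stack: [s1 s1 s2 s3^-1]
Gen 9 (s3): cancels prior s3^-1. Stack: [s1 s1 s2]
Gen 10 (s2^-1): cancels prior s2. Stack: [s1 s1]
Gen 11 (s1^-1): cancels prior s1. Stack: [s1]
Gen 12 (s1^-1): cancels prior s1. Stack: []
Reduced word: (empty)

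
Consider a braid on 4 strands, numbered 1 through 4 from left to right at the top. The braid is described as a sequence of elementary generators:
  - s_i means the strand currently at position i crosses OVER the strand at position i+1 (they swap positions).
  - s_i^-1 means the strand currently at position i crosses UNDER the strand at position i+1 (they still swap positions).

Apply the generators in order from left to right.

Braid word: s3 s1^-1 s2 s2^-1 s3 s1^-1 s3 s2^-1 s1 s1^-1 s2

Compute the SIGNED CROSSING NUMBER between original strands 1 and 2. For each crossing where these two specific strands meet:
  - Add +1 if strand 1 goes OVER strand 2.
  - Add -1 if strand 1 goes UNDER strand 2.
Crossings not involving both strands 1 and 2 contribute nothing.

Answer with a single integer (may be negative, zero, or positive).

Gen 1: crossing 3x4. Both 1&2? no. Sum: 0
Gen 2: 1 under 2. Both 1&2? yes. Contrib: -1. Sum: -1
Gen 3: crossing 1x4. Both 1&2? no. Sum: -1
Gen 4: crossing 4x1. Both 1&2? no. Sum: -1
Gen 5: crossing 4x3. Both 1&2? no. Sum: -1
Gen 6: 2 under 1. Both 1&2? yes. Contrib: +1. Sum: 0
Gen 7: crossing 3x4. Both 1&2? no. Sum: 0
Gen 8: crossing 2x4. Both 1&2? no. Sum: 0
Gen 9: crossing 1x4. Both 1&2? no. Sum: 0
Gen 10: crossing 4x1. Both 1&2? no. Sum: 0
Gen 11: crossing 4x2. Both 1&2? no. Sum: 0

Answer: 0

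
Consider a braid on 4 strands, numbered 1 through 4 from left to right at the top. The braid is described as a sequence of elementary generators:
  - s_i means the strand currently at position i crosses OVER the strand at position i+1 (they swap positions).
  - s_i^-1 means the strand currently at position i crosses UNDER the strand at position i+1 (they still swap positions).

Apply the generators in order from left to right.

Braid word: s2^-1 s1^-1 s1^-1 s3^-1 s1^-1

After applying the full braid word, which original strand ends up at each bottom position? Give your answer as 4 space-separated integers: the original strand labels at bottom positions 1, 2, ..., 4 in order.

Gen 1 (s2^-1): strand 2 crosses under strand 3. Perm now: [1 3 2 4]
Gen 2 (s1^-1): strand 1 crosses under strand 3. Perm now: [3 1 2 4]
Gen 3 (s1^-1): strand 3 crosses under strand 1. Perm now: [1 3 2 4]
Gen 4 (s3^-1): strand 2 crosses under strand 4. Perm now: [1 3 4 2]
Gen 5 (s1^-1): strand 1 crosses under strand 3. Perm now: [3 1 4 2]

Answer: 3 1 4 2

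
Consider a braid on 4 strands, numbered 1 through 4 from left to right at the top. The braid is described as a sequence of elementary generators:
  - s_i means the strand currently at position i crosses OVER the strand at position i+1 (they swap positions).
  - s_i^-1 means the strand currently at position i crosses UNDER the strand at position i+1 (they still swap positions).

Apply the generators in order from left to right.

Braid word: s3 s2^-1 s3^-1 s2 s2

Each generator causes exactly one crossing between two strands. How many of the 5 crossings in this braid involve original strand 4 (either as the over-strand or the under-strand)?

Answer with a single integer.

Answer: 4

Derivation:
Gen 1: crossing 3x4. Involves strand 4? yes. Count so far: 1
Gen 2: crossing 2x4. Involves strand 4? yes. Count so far: 2
Gen 3: crossing 2x3. Involves strand 4? no. Count so far: 2
Gen 4: crossing 4x3. Involves strand 4? yes. Count so far: 3
Gen 5: crossing 3x4. Involves strand 4? yes. Count so far: 4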